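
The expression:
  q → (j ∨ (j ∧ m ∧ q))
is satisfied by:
  {j: True, q: False}
  {q: False, j: False}
  {q: True, j: True}


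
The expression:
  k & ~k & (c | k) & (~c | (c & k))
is never true.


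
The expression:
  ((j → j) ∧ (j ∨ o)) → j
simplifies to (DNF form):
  j ∨ ¬o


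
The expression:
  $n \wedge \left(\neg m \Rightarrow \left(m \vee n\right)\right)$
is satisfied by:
  {n: True}


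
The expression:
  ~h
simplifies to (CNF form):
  ~h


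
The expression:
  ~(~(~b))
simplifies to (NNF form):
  ~b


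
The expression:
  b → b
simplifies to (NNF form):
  True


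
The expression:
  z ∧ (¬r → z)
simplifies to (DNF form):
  z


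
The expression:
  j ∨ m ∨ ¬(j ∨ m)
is always true.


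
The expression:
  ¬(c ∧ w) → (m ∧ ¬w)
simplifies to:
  (c ∧ w) ∨ (m ∧ ¬w)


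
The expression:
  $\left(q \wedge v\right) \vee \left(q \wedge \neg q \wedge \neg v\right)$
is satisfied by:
  {q: True, v: True}


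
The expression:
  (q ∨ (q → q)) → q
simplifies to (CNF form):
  q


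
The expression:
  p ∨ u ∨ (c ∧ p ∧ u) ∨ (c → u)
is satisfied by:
  {p: True, u: True, c: False}
  {p: True, c: False, u: False}
  {u: True, c: False, p: False}
  {u: False, c: False, p: False}
  {p: True, u: True, c: True}
  {p: True, c: True, u: False}
  {u: True, c: True, p: False}


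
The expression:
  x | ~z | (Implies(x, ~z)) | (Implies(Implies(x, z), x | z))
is always true.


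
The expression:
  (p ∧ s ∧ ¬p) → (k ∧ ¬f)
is always true.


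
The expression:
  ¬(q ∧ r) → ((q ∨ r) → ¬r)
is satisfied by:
  {q: True, r: False}
  {r: False, q: False}
  {r: True, q: True}


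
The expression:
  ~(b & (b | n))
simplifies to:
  ~b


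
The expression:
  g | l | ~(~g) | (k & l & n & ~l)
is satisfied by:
  {l: True, g: True}
  {l: True, g: False}
  {g: True, l: False}


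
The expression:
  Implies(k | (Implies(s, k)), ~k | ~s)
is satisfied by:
  {s: False, k: False}
  {k: True, s: False}
  {s: True, k: False}


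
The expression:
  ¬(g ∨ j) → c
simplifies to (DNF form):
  c ∨ g ∨ j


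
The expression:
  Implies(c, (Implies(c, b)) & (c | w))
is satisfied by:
  {b: True, c: False}
  {c: False, b: False}
  {c: True, b: True}


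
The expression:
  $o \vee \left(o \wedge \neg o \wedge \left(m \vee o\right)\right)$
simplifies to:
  $o$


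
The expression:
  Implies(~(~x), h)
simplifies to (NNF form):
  h | ~x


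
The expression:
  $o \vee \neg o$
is always true.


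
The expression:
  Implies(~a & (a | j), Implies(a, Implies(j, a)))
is always true.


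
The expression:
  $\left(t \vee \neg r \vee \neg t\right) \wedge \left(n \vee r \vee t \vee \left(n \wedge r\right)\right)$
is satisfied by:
  {r: True, n: True, t: True}
  {r: True, n: True, t: False}
  {r: True, t: True, n: False}
  {r: True, t: False, n: False}
  {n: True, t: True, r: False}
  {n: True, t: False, r: False}
  {t: True, n: False, r: False}


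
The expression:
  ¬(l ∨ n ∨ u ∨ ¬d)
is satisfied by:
  {d: True, n: False, u: False, l: False}


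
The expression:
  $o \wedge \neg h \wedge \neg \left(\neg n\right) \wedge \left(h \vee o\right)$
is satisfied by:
  {o: True, n: True, h: False}


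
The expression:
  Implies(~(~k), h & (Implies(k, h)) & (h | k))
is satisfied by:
  {h: True, k: False}
  {k: False, h: False}
  {k: True, h: True}


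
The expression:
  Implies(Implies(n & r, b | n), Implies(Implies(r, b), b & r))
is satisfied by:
  {r: True}


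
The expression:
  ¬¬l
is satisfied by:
  {l: True}


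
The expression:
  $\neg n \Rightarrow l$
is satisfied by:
  {n: True, l: True}
  {n: True, l: False}
  {l: True, n: False}


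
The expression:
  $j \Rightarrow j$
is always true.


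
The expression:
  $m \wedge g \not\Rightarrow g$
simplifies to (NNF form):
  $\text{False}$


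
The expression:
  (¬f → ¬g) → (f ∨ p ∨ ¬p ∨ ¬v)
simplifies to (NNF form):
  True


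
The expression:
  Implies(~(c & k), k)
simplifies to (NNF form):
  k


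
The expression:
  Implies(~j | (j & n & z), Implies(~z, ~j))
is always true.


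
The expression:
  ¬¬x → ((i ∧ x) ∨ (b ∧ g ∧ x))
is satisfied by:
  {i: True, g: True, b: True, x: False}
  {i: True, g: True, b: False, x: False}
  {i: True, b: True, g: False, x: False}
  {i: True, b: False, g: False, x: False}
  {g: True, b: True, i: False, x: False}
  {g: True, i: False, b: False, x: False}
  {g: False, b: True, i: False, x: False}
  {g: False, i: False, b: False, x: False}
  {i: True, x: True, g: True, b: True}
  {i: True, x: True, g: True, b: False}
  {i: True, x: True, b: True, g: False}
  {i: True, x: True, b: False, g: False}
  {x: True, g: True, b: True, i: False}


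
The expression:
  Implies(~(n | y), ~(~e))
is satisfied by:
  {n: True, y: True, e: True}
  {n: True, y: True, e: False}
  {n: True, e: True, y: False}
  {n: True, e: False, y: False}
  {y: True, e: True, n: False}
  {y: True, e: False, n: False}
  {e: True, y: False, n: False}


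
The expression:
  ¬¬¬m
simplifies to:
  ¬m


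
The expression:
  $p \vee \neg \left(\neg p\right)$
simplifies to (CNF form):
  $p$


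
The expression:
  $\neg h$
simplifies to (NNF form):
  $\neg h$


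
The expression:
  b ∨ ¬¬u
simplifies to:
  b ∨ u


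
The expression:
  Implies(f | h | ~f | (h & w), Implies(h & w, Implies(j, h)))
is always true.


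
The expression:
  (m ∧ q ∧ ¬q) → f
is always true.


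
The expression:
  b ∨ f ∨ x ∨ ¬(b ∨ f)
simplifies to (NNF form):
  True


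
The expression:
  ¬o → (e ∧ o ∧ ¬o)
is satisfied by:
  {o: True}


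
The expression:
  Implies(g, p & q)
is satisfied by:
  {q: True, p: True, g: False}
  {q: True, p: False, g: False}
  {p: True, q: False, g: False}
  {q: False, p: False, g: False}
  {q: True, g: True, p: True}


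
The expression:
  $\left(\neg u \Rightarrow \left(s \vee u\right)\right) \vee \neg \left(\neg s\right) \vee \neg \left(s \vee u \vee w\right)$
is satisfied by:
  {u: True, s: True, w: False}
  {u: True, w: False, s: False}
  {s: True, w: False, u: False}
  {s: False, w: False, u: False}
  {u: True, s: True, w: True}
  {u: True, w: True, s: False}
  {s: True, w: True, u: False}


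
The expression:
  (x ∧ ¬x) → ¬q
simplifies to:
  True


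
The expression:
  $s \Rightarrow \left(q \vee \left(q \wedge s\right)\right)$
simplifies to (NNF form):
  $q \vee \neg s$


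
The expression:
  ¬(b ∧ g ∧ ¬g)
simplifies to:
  True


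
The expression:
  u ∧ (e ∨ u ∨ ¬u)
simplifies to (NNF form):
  u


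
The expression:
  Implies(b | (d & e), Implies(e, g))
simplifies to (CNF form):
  (g | ~b | ~e) & (g | ~d | ~e)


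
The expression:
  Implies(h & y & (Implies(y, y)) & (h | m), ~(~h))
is always true.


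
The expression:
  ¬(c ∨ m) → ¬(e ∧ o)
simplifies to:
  c ∨ m ∨ ¬e ∨ ¬o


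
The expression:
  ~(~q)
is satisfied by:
  {q: True}


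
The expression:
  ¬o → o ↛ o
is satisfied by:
  {o: True}


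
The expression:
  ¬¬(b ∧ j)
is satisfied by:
  {j: True, b: True}


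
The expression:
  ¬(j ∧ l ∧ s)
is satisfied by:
  {l: False, s: False, j: False}
  {j: True, l: False, s: False}
  {s: True, l: False, j: False}
  {j: True, s: True, l: False}
  {l: True, j: False, s: False}
  {j: True, l: True, s: False}
  {s: True, l: True, j: False}


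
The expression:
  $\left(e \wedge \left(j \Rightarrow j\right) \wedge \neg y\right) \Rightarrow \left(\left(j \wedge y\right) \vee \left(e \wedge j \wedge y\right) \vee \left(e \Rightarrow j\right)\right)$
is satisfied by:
  {y: True, j: True, e: False}
  {y: True, j: False, e: False}
  {j: True, y: False, e: False}
  {y: False, j: False, e: False}
  {y: True, e: True, j: True}
  {y: True, e: True, j: False}
  {e: True, j: True, y: False}


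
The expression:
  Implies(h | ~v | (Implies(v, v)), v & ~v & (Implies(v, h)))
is never true.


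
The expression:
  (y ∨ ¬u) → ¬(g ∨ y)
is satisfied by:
  {u: True, y: False, g: False}
  {y: False, g: False, u: False}
  {u: True, g: True, y: False}


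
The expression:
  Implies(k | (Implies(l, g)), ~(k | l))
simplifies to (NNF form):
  ~k & (~g | ~l)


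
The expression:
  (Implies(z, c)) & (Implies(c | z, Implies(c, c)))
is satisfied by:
  {c: True, z: False}
  {z: False, c: False}
  {z: True, c: True}


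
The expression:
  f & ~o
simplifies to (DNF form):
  f & ~o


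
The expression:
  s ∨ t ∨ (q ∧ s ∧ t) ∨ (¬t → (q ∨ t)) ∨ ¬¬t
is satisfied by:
  {t: True, q: True, s: True}
  {t: True, q: True, s: False}
  {t: True, s: True, q: False}
  {t: True, s: False, q: False}
  {q: True, s: True, t: False}
  {q: True, s: False, t: False}
  {s: True, q: False, t: False}


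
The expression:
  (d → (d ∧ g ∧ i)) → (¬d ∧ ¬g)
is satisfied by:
  {d: True, i: False, g: False}
  {i: False, g: False, d: False}
  {d: True, i: True, g: False}
  {i: True, d: False, g: False}
  {g: True, d: True, i: False}


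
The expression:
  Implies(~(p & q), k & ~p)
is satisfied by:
  {k: True, q: True, p: False}
  {k: True, p: False, q: False}
  {k: True, q: True, p: True}
  {q: True, p: True, k: False}


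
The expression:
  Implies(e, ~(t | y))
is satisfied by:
  {y: False, e: False, t: False}
  {t: True, y: False, e: False}
  {y: True, t: False, e: False}
  {t: True, y: True, e: False}
  {e: True, t: False, y: False}


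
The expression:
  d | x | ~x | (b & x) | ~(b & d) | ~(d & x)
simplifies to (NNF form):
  True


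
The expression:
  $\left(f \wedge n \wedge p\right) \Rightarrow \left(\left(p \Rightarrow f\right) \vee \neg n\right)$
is always true.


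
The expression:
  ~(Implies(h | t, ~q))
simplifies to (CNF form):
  q & (h | t)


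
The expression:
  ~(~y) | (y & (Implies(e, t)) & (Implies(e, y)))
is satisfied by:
  {y: True}


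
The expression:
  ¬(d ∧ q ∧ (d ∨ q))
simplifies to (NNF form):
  ¬d ∨ ¬q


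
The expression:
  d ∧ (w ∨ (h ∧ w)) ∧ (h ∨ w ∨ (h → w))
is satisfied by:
  {w: True, d: True}


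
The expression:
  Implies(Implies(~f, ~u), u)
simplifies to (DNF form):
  u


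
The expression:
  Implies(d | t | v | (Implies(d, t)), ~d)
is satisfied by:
  {d: False}


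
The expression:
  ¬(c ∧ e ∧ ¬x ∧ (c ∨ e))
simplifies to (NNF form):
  x ∨ ¬c ∨ ¬e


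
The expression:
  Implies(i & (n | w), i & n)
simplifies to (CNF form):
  n | ~i | ~w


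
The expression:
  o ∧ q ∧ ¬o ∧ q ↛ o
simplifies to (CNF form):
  False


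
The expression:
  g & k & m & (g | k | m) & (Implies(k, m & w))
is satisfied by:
  {m: True, w: True, g: True, k: True}


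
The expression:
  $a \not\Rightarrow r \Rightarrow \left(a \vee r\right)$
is always true.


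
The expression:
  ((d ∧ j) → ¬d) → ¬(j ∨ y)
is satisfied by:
  {d: True, y: False, j: False}
  {y: False, j: False, d: False}
  {j: True, d: True, y: False}
  {j: True, d: True, y: True}


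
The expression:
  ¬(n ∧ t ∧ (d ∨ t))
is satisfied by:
  {t: False, n: False}
  {n: True, t: False}
  {t: True, n: False}


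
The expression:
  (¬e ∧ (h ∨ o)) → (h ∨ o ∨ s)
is always true.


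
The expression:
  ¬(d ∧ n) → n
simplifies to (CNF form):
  n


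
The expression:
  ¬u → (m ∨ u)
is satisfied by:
  {m: True, u: True}
  {m: True, u: False}
  {u: True, m: False}


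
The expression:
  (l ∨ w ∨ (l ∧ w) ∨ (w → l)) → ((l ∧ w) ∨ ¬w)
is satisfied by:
  {l: True, w: False}
  {w: False, l: False}
  {w: True, l: True}


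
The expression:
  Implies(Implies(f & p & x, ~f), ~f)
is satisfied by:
  {p: True, x: True, f: False}
  {p: True, x: False, f: False}
  {x: True, p: False, f: False}
  {p: False, x: False, f: False}
  {f: True, p: True, x: True}


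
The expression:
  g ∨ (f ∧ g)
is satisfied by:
  {g: True}


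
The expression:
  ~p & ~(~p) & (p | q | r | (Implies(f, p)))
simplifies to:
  False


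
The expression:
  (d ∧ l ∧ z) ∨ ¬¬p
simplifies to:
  p ∨ (d ∧ l ∧ z)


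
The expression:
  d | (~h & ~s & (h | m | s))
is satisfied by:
  {d: True, m: True, h: False, s: False}
  {d: True, h: False, m: False, s: False}
  {d: True, s: True, m: True, h: False}
  {d: True, s: True, h: False, m: False}
  {d: True, m: True, h: True, s: False}
  {d: True, h: True, m: False, s: False}
  {d: True, s: True, h: True, m: True}
  {d: True, s: True, h: True, m: False}
  {m: True, s: False, h: False, d: False}


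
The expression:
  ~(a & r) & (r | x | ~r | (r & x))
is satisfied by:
  {a: False, r: False}
  {r: True, a: False}
  {a: True, r: False}


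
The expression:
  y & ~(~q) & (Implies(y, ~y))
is never true.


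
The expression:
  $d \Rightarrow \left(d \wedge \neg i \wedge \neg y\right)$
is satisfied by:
  {y: False, d: False, i: False}
  {i: True, y: False, d: False}
  {y: True, i: False, d: False}
  {i: True, y: True, d: False}
  {d: True, i: False, y: False}


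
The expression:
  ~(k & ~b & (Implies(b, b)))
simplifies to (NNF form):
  b | ~k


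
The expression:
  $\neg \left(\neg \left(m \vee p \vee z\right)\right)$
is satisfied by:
  {z: True, m: True, p: True}
  {z: True, m: True, p: False}
  {z: True, p: True, m: False}
  {z: True, p: False, m: False}
  {m: True, p: True, z: False}
  {m: True, p: False, z: False}
  {p: True, m: False, z: False}


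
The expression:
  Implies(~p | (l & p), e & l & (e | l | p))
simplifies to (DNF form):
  (e & l) | (p & ~l)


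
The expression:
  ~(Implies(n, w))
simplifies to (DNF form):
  n & ~w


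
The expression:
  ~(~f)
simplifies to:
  f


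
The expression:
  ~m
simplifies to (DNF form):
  ~m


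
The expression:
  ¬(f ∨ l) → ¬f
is always true.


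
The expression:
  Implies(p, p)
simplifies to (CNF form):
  True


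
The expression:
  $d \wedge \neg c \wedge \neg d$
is never true.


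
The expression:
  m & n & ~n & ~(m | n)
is never true.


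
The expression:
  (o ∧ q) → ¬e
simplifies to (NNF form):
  ¬e ∨ ¬o ∨ ¬q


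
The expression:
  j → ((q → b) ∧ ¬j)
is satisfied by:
  {j: False}


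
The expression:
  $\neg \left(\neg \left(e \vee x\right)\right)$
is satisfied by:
  {x: True, e: True}
  {x: True, e: False}
  {e: True, x: False}


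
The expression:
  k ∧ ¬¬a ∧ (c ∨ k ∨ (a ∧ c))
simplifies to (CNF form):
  a ∧ k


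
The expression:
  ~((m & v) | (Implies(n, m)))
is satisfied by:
  {n: True, m: False}


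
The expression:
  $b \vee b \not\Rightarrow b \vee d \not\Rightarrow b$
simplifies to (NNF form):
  $b \vee d$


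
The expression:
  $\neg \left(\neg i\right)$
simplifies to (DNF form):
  $i$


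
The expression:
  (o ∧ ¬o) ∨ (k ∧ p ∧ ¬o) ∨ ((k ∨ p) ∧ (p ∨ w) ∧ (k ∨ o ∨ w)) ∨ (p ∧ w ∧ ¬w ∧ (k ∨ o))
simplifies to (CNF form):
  (k ∨ p) ∧ (p ∨ w) ∧ (k ∨ o ∨ p) ∧ (k ∨ o ∨ w) ∧ (k ∨ p ∨ w) ∧ (o ∨ p ∨ w) ∧ (k ∨ o ∨ p ∨ w)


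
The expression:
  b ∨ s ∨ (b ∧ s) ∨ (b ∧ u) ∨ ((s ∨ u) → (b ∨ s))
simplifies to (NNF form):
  b ∨ s ∨ ¬u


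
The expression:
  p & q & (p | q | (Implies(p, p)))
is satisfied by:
  {p: True, q: True}


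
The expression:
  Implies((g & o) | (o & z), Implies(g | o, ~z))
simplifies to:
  ~o | ~z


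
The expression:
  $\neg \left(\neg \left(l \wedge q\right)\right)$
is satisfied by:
  {q: True, l: True}


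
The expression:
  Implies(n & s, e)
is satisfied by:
  {e: True, s: False, n: False}
  {s: False, n: False, e: False}
  {n: True, e: True, s: False}
  {n: True, s: False, e: False}
  {e: True, s: True, n: False}
  {s: True, e: False, n: False}
  {n: True, s: True, e: True}


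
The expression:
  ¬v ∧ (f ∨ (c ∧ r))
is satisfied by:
  {r: True, f: True, c: True, v: False}
  {r: True, f: True, c: False, v: False}
  {f: True, c: True, v: False, r: False}
  {f: True, c: False, v: False, r: False}
  {r: True, c: True, v: False, f: False}


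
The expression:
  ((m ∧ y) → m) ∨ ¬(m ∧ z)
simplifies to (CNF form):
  True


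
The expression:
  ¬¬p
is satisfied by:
  {p: True}


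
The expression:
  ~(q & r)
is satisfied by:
  {q: False, r: False}
  {r: True, q: False}
  {q: True, r: False}


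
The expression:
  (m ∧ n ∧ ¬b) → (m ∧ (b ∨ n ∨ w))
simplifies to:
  True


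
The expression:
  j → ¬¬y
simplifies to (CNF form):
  y ∨ ¬j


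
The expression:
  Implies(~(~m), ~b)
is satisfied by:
  {m: False, b: False}
  {b: True, m: False}
  {m: True, b: False}


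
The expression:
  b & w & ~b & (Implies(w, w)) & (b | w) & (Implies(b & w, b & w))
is never true.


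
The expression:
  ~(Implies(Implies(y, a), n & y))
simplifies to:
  ~y | (a & ~n)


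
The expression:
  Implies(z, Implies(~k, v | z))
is always true.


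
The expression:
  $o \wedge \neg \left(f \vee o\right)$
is never true.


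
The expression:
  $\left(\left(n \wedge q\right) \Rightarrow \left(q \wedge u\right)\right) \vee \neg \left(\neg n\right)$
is always true.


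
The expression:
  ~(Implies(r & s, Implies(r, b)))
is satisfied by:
  {r: True, s: True, b: False}


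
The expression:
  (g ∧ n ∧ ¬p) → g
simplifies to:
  True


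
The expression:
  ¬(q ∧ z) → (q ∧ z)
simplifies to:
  q ∧ z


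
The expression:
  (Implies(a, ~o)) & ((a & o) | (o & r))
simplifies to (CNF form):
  o & r & ~a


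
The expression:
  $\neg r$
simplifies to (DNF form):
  $\neg r$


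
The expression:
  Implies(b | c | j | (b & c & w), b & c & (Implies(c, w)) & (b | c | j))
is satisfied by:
  {w: True, c: False, b: False, j: False}
  {w: False, c: False, b: False, j: False}
  {b: True, c: True, w: True, j: False}
  {j: True, b: True, c: True, w: True}


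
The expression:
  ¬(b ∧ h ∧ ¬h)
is always true.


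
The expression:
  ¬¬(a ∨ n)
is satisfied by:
  {n: True, a: True}
  {n: True, a: False}
  {a: True, n: False}


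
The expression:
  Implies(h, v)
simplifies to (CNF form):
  v | ~h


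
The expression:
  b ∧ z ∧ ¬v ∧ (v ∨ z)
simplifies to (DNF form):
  b ∧ z ∧ ¬v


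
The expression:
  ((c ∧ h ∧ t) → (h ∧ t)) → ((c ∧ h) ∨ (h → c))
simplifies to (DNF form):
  c ∨ ¬h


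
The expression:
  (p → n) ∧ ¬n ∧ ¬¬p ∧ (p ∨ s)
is never true.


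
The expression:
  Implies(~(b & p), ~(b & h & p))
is always true.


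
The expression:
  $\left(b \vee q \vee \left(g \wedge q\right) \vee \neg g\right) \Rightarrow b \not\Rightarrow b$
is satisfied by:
  {g: True, q: False, b: False}


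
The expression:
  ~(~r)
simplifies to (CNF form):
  r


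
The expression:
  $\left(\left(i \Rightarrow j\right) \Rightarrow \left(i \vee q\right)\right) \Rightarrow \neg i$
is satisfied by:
  {i: False}


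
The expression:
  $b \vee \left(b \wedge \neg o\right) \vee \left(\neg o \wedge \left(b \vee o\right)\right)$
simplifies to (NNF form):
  $b$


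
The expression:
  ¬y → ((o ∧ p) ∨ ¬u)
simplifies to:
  y ∨ (o ∧ p) ∨ ¬u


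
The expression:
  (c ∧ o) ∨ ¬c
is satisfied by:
  {o: True, c: False}
  {c: False, o: False}
  {c: True, o: True}


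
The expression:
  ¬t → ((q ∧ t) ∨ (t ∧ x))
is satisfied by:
  {t: True}


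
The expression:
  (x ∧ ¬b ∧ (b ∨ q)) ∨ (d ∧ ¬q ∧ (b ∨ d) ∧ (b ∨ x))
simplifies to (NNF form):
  (b ∨ x) ∧ (d ∨ q) ∧ (¬b ∨ ¬q)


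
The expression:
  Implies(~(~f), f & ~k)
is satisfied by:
  {k: False, f: False}
  {f: True, k: False}
  {k: True, f: False}


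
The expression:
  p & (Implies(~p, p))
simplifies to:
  p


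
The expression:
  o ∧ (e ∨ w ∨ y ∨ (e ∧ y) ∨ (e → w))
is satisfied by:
  {o: True}


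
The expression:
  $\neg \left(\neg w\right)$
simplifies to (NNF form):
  $w$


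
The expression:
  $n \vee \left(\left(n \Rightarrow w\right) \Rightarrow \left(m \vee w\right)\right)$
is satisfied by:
  {n: True, m: True, w: True}
  {n: True, m: True, w: False}
  {n: True, w: True, m: False}
  {n: True, w: False, m: False}
  {m: True, w: True, n: False}
  {m: True, w: False, n: False}
  {w: True, m: False, n: False}


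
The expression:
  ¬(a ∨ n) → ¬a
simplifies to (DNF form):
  True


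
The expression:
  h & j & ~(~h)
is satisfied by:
  {h: True, j: True}


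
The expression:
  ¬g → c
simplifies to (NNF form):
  c ∨ g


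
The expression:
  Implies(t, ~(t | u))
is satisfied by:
  {t: False}


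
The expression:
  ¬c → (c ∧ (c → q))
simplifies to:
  c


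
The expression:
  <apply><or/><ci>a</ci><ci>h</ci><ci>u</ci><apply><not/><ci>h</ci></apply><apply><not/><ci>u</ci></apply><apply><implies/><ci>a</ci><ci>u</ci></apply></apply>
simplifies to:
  <true/>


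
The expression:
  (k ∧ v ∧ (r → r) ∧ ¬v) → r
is always true.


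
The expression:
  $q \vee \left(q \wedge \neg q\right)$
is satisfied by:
  {q: True}


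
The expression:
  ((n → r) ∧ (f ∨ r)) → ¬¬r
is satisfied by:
  {n: True, r: True, f: False}
  {n: True, r: False, f: False}
  {r: True, n: False, f: False}
  {n: False, r: False, f: False}
  {f: True, n: True, r: True}
  {f: True, n: True, r: False}
  {f: True, r: True, n: False}


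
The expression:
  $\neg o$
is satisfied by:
  {o: False}


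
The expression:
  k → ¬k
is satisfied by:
  {k: False}


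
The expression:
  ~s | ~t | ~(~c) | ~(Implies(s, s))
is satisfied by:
  {c: True, s: False, t: False}
  {s: False, t: False, c: False}
  {c: True, t: True, s: False}
  {t: True, s: False, c: False}
  {c: True, s: True, t: False}
  {s: True, c: False, t: False}
  {c: True, t: True, s: True}


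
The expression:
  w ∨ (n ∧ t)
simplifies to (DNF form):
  w ∨ (n ∧ t)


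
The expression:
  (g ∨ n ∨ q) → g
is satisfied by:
  {g: True, n: False, q: False}
  {q: True, g: True, n: False}
  {g: True, n: True, q: False}
  {q: True, g: True, n: True}
  {q: False, n: False, g: False}


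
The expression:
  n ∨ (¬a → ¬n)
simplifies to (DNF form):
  True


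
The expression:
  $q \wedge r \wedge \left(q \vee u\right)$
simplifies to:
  $q \wedge r$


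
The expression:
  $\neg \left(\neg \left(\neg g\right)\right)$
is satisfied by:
  {g: False}


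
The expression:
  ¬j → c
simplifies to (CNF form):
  c ∨ j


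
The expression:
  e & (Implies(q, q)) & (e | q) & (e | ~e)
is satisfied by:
  {e: True}


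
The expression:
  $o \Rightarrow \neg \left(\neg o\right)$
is always true.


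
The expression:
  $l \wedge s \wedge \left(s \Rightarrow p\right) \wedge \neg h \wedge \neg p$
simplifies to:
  $\text{False}$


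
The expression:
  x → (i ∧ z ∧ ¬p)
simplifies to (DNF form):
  (i ∧ z ∧ ¬p) ∨ ¬x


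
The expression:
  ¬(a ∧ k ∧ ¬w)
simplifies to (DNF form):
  w ∨ ¬a ∨ ¬k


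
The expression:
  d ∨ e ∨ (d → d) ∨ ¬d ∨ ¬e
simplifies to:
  True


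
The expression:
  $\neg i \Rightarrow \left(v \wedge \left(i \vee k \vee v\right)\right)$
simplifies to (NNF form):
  $i \vee v$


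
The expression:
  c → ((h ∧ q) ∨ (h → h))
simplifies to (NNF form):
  True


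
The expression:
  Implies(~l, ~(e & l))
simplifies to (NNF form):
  True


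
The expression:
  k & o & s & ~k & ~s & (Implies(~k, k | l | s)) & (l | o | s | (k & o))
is never true.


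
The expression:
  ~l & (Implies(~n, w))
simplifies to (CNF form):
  ~l & (n | w)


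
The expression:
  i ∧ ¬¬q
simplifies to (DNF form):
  i ∧ q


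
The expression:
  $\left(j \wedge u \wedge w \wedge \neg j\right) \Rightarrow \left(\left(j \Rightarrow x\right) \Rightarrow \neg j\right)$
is always true.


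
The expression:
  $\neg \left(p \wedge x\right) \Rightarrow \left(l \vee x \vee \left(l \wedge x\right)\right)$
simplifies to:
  $l \vee x$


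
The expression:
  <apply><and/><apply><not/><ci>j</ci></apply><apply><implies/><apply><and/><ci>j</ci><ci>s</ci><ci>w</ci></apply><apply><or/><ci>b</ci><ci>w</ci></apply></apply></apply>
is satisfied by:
  {j: False}


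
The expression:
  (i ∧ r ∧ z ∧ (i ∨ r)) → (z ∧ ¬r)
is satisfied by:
  {z: False, i: False, r: False}
  {r: True, z: False, i: False}
  {i: True, z: False, r: False}
  {r: True, i: True, z: False}
  {z: True, r: False, i: False}
  {r: True, z: True, i: False}
  {i: True, z: True, r: False}


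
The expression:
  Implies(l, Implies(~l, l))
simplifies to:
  True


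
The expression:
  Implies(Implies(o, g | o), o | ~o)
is always true.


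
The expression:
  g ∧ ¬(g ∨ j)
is never true.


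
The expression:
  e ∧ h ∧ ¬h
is never true.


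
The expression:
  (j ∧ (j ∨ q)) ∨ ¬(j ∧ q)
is always true.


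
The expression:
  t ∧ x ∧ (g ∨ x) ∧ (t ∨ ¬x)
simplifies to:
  t ∧ x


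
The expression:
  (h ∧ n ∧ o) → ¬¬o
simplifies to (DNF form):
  True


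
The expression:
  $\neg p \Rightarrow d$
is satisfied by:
  {d: True, p: True}
  {d: True, p: False}
  {p: True, d: False}


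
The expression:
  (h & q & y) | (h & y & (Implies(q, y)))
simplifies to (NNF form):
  h & y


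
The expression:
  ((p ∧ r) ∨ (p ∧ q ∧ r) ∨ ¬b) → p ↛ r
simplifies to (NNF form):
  (b ∧ ¬p) ∨ (p ∧ ¬r)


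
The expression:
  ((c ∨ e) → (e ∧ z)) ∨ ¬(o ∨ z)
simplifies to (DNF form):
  (e ∧ z) ∨ (¬c ∧ ¬e) ∨ (¬o ∧ ¬z)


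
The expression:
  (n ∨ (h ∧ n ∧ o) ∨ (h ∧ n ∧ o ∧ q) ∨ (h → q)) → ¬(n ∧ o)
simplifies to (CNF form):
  ¬n ∨ ¬o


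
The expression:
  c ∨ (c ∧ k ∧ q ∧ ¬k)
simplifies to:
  c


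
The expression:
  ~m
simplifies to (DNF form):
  ~m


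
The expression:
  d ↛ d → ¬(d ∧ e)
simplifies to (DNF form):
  True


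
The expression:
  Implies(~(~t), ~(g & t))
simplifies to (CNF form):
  ~g | ~t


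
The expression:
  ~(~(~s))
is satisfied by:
  {s: False}


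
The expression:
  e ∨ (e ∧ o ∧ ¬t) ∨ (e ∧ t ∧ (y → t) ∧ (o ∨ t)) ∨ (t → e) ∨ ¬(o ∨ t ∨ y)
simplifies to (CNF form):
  e ∨ ¬t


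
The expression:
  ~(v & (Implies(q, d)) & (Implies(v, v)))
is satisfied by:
  {q: True, v: False, d: False}
  {q: False, v: False, d: False}
  {d: True, q: True, v: False}
  {d: True, q: False, v: False}
  {v: True, q: True, d: False}


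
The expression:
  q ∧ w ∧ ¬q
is never true.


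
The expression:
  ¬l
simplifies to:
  ¬l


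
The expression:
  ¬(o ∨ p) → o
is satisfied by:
  {o: True, p: True}
  {o: True, p: False}
  {p: True, o: False}


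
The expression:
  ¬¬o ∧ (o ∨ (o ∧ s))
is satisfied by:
  {o: True}


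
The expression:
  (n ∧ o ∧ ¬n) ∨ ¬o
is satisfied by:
  {o: False}


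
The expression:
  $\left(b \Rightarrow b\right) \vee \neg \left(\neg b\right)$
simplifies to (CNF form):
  $\text{True}$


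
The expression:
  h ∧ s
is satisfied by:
  {h: True, s: True}


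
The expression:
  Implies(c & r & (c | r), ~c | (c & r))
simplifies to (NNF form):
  True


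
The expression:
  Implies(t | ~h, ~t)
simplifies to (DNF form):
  ~t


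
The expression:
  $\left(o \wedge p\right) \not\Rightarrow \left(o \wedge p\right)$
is never true.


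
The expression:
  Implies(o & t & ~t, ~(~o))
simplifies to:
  True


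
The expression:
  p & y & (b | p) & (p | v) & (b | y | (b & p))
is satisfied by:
  {p: True, y: True}


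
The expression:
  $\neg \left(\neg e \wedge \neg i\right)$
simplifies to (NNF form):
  $e \vee i$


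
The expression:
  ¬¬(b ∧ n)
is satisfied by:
  {b: True, n: True}


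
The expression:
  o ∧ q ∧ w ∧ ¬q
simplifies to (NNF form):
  False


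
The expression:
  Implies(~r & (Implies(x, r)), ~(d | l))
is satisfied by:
  {r: True, x: True, d: False, l: False}
  {r: True, x: True, l: True, d: False}
  {r: True, x: True, d: True, l: False}
  {r: True, x: True, l: True, d: True}
  {r: True, d: False, l: False, x: False}
  {r: True, l: True, d: False, x: False}
  {r: True, d: True, l: False, x: False}
  {r: True, l: True, d: True, x: False}
  {x: True, d: False, l: False, r: False}
  {l: True, x: True, d: False, r: False}
  {x: True, d: True, l: False, r: False}
  {l: True, x: True, d: True, r: False}
  {x: False, d: False, l: False, r: False}


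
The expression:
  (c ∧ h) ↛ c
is never true.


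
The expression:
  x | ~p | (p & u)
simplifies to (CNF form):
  u | x | ~p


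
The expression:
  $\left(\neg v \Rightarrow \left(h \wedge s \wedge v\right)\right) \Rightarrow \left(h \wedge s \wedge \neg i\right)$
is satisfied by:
  {h: True, s: True, i: False, v: False}
  {h: True, i: False, s: False, v: False}
  {s: True, h: False, i: False, v: False}
  {h: False, i: False, s: False, v: False}
  {h: True, s: True, i: True, v: False}
  {h: True, i: True, s: False, v: False}
  {s: True, i: True, h: False, v: False}
  {i: True, h: False, s: False, v: False}
  {v: True, h: True, s: True, i: False}


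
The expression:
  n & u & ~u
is never true.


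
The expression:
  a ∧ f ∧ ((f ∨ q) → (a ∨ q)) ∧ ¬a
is never true.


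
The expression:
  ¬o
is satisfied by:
  {o: False}


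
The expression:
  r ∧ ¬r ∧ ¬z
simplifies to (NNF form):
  False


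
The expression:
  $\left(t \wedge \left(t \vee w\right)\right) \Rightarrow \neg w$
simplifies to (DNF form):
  $\neg t \vee \neg w$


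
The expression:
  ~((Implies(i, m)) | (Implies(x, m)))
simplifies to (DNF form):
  i & x & ~m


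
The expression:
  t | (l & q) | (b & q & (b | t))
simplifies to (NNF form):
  t | (b & q) | (l & q)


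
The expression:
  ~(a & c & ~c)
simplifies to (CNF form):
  True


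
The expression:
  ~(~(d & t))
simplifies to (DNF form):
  d & t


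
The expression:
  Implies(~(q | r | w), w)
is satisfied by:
  {r: True, q: True, w: True}
  {r: True, q: True, w: False}
  {r: True, w: True, q: False}
  {r: True, w: False, q: False}
  {q: True, w: True, r: False}
  {q: True, w: False, r: False}
  {w: True, q: False, r: False}


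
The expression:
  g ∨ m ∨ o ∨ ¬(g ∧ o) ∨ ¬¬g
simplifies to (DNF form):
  True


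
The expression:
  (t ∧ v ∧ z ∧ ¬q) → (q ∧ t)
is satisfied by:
  {q: True, v: False, t: False, z: False}
  {q: False, v: False, t: False, z: False}
  {z: True, q: True, v: False, t: False}
  {z: True, q: False, v: False, t: False}
  {q: True, t: True, z: False, v: False}
  {t: True, z: False, v: False, q: False}
  {z: True, t: True, q: True, v: False}
  {z: True, t: True, q: False, v: False}
  {q: True, v: True, z: False, t: False}
  {v: True, z: False, t: False, q: False}
  {q: True, z: True, v: True, t: False}
  {z: True, v: True, q: False, t: False}
  {q: True, t: True, v: True, z: False}
  {t: True, v: True, z: False, q: False}
  {z: True, t: True, v: True, q: True}


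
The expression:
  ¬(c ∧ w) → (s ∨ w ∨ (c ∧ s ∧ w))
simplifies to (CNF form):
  s ∨ w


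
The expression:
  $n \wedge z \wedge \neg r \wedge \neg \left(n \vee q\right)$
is never true.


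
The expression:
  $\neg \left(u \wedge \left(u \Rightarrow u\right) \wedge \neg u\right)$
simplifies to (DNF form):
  $\text{True}$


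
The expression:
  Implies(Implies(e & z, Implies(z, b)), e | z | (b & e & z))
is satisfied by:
  {z: True, e: True}
  {z: True, e: False}
  {e: True, z: False}


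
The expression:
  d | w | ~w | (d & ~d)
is always true.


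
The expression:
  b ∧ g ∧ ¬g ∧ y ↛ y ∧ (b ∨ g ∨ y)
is never true.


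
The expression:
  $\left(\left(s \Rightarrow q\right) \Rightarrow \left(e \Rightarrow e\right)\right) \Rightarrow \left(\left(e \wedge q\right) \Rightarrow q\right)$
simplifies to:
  $\text{True}$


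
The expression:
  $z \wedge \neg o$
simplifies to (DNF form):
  $z \wedge \neg o$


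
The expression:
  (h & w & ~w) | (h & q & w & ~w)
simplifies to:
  False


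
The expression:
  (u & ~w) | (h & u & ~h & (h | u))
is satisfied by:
  {u: True, w: False}


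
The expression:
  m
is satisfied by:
  {m: True}


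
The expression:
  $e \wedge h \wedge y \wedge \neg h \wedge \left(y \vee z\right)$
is never true.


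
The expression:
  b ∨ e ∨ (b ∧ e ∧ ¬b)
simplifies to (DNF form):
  b ∨ e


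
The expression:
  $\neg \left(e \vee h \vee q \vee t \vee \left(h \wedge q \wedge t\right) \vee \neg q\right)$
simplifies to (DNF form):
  $\text{False}$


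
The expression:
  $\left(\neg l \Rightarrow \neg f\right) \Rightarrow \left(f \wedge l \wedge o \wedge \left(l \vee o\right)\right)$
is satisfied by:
  {o: True, f: True, l: False}
  {f: True, l: False, o: False}
  {o: True, l: True, f: True}


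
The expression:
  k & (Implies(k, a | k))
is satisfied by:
  {k: True}


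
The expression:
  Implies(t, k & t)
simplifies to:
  k | ~t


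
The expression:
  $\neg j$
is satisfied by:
  {j: False}


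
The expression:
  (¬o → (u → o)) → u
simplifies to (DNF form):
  u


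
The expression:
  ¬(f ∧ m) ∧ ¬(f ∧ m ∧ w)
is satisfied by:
  {m: False, f: False}
  {f: True, m: False}
  {m: True, f: False}


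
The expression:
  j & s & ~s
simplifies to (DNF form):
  False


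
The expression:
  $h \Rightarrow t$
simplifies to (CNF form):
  $t \vee \neg h$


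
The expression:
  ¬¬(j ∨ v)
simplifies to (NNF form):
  j ∨ v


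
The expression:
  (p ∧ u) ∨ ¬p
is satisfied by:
  {u: True, p: False}
  {p: False, u: False}
  {p: True, u: True}


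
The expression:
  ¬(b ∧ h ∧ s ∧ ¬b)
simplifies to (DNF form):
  True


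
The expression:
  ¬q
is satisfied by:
  {q: False}


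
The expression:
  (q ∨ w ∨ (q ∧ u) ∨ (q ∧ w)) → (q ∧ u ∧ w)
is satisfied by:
  {u: True, w: False, q: False}
  {u: False, w: False, q: False}
  {q: True, w: True, u: True}


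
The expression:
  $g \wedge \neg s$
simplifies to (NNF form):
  $g \wedge \neg s$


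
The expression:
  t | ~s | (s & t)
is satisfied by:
  {t: True, s: False}
  {s: False, t: False}
  {s: True, t: True}


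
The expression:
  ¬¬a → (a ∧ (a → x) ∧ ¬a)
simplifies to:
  ¬a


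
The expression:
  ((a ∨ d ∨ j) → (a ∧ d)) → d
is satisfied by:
  {a: True, d: True, j: True}
  {a: True, d: True, j: False}
  {a: True, j: True, d: False}
  {a: True, j: False, d: False}
  {d: True, j: True, a: False}
  {d: True, j: False, a: False}
  {j: True, d: False, a: False}


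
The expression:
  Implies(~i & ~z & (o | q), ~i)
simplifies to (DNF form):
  True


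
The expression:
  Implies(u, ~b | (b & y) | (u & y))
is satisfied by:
  {y: True, u: False, b: False}
  {u: False, b: False, y: False}
  {y: True, b: True, u: False}
  {b: True, u: False, y: False}
  {y: True, u: True, b: False}
  {u: True, y: False, b: False}
  {y: True, b: True, u: True}


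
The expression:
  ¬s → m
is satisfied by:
  {m: True, s: True}
  {m: True, s: False}
  {s: True, m: False}


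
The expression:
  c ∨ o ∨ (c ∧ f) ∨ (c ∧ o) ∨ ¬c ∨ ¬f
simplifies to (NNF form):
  True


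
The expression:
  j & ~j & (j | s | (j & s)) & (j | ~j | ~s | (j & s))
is never true.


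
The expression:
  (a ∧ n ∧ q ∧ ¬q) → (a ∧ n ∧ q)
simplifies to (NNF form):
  True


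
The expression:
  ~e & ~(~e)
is never true.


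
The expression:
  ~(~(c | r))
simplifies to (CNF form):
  c | r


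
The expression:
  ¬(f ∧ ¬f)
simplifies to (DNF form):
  True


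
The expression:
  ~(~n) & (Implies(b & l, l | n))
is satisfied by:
  {n: True}


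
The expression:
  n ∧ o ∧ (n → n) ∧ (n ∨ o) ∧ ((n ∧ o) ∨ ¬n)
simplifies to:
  n ∧ o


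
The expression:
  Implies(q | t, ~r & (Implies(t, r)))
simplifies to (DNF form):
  (~q & ~t) | (~r & ~t)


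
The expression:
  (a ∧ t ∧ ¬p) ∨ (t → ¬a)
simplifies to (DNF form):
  ¬a ∨ ¬p ∨ ¬t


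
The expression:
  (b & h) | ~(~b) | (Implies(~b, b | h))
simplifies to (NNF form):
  b | h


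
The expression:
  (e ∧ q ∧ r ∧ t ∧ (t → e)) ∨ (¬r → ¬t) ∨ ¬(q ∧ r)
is always true.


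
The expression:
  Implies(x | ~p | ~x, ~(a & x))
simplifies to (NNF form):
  ~a | ~x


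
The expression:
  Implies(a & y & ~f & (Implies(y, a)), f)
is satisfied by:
  {f: True, y: False, a: False}
  {f: False, y: False, a: False}
  {a: True, f: True, y: False}
  {a: True, f: False, y: False}
  {y: True, f: True, a: False}
  {y: True, f: False, a: False}
  {y: True, a: True, f: True}


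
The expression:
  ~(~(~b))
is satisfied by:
  {b: False}


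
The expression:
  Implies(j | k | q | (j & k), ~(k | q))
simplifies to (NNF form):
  ~k & ~q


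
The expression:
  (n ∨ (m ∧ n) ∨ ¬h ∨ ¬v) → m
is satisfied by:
  {m: True, v: True, h: True, n: False}
  {m: True, v: True, h: False, n: False}
  {m: True, h: True, n: False, v: False}
  {m: True, h: False, n: False, v: False}
  {m: True, v: True, n: True, h: True}
  {m: True, v: True, n: True, h: False}
  {m: True, n: True, h: True, v: False}
  {m: True, n: True, h: False, v: False}
  {v: True, n: False, h: True, m: False}


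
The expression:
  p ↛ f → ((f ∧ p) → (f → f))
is always true.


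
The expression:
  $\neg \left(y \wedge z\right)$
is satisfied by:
  {z: False, y: False}
  {y: True, z: False}
  {z: True, y: False}


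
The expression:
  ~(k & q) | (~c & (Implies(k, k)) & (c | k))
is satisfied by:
  {k: False, q: False, c: False}
  {c: True, k: False, q: False}
  {q: True, k: False, c: False}
  {c: True, q: True, k: False}
  {k: True, c: False, q: False}
  {c: True, k: True, q: False}
  {q: True, k: True, c: False}


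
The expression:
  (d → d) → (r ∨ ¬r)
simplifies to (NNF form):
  True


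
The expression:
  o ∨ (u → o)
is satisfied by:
  {o: True, u: False}
  {u: False, o: False}
  {u: True, o: True}


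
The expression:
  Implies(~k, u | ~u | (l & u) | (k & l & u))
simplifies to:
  True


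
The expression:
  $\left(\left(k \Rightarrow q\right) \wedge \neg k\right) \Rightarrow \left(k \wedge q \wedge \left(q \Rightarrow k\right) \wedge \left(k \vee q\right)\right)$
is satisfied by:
  {k: True}
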